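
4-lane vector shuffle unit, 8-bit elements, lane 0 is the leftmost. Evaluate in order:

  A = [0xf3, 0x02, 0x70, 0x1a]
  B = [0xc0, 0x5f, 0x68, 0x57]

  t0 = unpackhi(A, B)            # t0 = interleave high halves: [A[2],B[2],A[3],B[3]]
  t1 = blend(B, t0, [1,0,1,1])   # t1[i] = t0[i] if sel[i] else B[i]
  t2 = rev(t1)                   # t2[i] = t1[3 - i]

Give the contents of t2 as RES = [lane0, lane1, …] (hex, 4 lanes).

→ t0 |70|68|1a|57|
→ t1 |70|5f|1a|57|
→ t2 |57|1a|5f|70|

RES = [0x57, 0x1a, 0x5f, 0x70]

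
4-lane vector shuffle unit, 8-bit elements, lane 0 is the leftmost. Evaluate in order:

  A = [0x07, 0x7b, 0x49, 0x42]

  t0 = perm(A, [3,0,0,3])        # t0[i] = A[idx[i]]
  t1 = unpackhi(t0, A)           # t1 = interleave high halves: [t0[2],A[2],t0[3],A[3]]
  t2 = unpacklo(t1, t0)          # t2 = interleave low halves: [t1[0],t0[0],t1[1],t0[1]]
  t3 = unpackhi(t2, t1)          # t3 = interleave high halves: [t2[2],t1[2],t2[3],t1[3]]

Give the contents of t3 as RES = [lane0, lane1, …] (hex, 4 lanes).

t0 = [0x42, 0x07, 0x07, 0x42]
t1 = [0x07, 0x49, 0x42, 0x42]
t2 = [0x07, 0x42, 0x49, 0x07]
t3 = [0x49, 0x42, 0x07, 0x42]

RES = [ 0x49  0x42  0x07  0x42 ]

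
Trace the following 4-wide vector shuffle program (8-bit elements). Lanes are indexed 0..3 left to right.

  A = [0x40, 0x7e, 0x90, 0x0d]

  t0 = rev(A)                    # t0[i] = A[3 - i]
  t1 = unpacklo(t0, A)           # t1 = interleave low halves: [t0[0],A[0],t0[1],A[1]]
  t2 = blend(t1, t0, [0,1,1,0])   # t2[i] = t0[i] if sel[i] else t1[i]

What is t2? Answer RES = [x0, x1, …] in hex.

→ t0 |0d|90|7e|40|
→ t1 |0d|40|90|7e|
→ t2 |0d|90|7e|7e|

RES = [0x0d, 0x90, 0x7e, 0x7e]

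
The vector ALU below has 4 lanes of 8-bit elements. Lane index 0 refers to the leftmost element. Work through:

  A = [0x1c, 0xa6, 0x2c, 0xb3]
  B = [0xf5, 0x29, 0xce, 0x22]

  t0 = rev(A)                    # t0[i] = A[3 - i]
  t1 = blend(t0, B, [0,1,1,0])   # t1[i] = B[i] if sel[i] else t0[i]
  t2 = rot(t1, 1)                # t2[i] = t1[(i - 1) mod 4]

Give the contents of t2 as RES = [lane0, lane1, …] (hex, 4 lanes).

RES = [0x1c, 0xb3, 0x29, 0xce]

→ t0 |b3|2c|a6|1c|
→ t1 |b3|29|ce|1c|
→ t2 |1c|b3|29|ce|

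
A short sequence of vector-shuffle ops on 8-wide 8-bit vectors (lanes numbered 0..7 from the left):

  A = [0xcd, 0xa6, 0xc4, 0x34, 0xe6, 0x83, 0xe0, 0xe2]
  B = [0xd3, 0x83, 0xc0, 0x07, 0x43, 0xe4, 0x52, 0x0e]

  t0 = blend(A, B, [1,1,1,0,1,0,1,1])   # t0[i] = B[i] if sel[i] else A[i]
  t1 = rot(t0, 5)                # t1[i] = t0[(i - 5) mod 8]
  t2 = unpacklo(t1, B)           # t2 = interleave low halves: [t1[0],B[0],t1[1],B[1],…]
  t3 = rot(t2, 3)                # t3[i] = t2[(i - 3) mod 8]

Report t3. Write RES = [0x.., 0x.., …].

  t0: d3 83 c0 34 43 83 52 0e
  t1: 34 43 83 52 0e d3 83 c0
  t2: 34 d3 43 83 83 c0 52 07
  t3: c0 52 07 34 d3 43 83 83

RES = [ 0xc0  0x52  0x07  0x34  0xd3  0x43  0x83  0x83 ]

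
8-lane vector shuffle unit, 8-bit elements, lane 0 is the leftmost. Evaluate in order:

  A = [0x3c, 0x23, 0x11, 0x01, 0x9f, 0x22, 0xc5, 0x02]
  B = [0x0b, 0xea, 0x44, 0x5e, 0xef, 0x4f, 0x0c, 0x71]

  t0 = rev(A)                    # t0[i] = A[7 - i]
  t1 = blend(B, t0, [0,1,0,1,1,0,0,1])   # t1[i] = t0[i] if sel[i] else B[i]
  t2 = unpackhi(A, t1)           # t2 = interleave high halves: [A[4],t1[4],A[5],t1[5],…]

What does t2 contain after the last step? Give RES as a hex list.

RES = [0x9f, 0x01, 0x22, 0x4f, 0xc5, 0x0c, 0x02, 0x3c]

  t0: 02 c5 22 9f 01 11 23 3c
  t1: 0b c5 44 9f 01 4f 0c 3c
  t2: 9f 01 22 4f c5 0c 02 3c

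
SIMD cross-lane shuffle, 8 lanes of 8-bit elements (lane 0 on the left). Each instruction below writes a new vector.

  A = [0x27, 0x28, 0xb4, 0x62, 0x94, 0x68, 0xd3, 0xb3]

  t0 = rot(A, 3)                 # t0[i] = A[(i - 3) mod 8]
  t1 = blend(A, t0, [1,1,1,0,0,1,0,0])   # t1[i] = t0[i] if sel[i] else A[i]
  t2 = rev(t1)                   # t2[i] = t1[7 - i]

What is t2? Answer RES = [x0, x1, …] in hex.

RES = [0xb3, 0xd3, 0xb4, 0x94, 0x62, 0xb3, 0xd3, 0x68]

t0 = [0x68, 0xd3, 0xb3, 0x27, 0x28, 0xb4, 0x62, 0x94]
t1 = [0x68, 0xd3, 0xb3, 0x62, 0x94, 0xb4, 0xd3, 0xb3]
t2 = [0xb3, 0xd3, 0xb4, 0x94, 0x62, 0xb3, 0xd3, 0x68]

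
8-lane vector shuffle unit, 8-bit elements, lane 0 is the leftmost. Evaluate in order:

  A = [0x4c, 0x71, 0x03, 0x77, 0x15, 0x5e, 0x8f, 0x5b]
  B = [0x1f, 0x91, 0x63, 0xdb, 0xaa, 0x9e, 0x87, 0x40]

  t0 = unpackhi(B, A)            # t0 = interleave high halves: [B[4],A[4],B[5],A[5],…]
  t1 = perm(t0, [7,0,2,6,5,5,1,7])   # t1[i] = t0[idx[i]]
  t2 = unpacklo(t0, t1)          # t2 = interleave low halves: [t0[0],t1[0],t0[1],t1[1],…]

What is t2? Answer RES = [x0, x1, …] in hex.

RES = [0xaa, 0x5b, 0x15, 0xaa, 0x9e, 0x9e, 0x5e, 0x40]

  t0: aa 15 9e 5e 87 8f 40 5b
  t1: 5b aa 9e 40 8f 8f 15 5b
  t2: aa 5b 15 aa 9e 9e 5e 40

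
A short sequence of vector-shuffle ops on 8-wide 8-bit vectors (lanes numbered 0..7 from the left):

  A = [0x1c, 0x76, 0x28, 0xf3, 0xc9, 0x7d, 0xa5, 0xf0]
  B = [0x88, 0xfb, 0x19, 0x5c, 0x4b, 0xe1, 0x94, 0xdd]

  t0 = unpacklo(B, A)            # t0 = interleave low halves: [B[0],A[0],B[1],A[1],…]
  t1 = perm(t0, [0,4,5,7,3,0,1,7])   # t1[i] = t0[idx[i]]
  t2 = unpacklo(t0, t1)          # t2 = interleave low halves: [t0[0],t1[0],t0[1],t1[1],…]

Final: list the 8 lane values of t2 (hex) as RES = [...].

  t0: 88 1c fb 76 19 28 5c f3
  t1: 88 19 28 f3 76 88 1c f3
  t2: 88 88 1c 19 fb 28 76 f3

RES = [0x88, 0x88, 0x1c, 0x19, 0xfb, 0x28, 0x76, 0xf3]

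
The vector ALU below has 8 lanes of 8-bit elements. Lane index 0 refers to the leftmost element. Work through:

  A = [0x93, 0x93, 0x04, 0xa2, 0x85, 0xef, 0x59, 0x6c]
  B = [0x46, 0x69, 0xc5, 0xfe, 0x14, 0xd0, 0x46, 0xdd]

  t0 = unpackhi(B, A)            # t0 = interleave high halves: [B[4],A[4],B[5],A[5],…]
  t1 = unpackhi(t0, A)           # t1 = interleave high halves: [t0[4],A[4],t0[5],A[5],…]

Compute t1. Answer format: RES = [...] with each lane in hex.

RES = [0x46, 0x85, 0x59, 0xef, 0xdd, 0x59, 0x6c, 0x6c]

  t0: 14 85 d0 ef 46 59 dd 6c
  t1: 46 85 59 ef dd 59 6c 6c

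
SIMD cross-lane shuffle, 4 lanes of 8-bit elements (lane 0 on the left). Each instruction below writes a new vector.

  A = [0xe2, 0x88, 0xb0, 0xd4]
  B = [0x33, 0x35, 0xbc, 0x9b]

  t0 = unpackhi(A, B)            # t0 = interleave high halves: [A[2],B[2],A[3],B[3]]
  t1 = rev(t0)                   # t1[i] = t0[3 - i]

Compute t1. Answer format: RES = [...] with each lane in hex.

t0 = [0xb0, 0xbc, 0xd4, 0x9b]
t1 = [0x9b, 0xd4, 0xbc, 0xb0]

RES = [ 0x9b  0xd4  0xbc  0xb0 ]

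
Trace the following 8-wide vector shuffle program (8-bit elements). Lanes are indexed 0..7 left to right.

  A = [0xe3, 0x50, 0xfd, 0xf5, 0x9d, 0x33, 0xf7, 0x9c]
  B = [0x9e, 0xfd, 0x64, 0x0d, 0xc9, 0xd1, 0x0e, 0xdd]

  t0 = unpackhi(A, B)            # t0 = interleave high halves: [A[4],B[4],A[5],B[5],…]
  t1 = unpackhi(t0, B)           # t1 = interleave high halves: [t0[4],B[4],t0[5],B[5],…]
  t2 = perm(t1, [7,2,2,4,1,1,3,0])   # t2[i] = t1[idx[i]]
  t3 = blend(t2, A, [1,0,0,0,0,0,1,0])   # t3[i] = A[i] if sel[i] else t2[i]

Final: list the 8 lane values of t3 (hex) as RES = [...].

t0 = [0x9d, 0xc9, 0x33, 0xd1, 0xf7, 0x0e, 0x9c, 0xdd]
t1 = [0xf7, 0xc9, 0x0e, 0xd1, 0x9c, 0x0e, 0xdd, 0xdd]
t2 = [0xdd, 0x0e, 0x0e, 0x9c, 0xc9, 0xc9, 0xd1, 0xf7]
t3 = [0xe3, 0x0e, 0x0e, 0x9c, 0xc9, 0xc9, 0xf7, 0xf7]

RES = [ 0xe3  0x0e  0x0e  0x9c  0xc9  0xc9  0xf7  0xf7 ]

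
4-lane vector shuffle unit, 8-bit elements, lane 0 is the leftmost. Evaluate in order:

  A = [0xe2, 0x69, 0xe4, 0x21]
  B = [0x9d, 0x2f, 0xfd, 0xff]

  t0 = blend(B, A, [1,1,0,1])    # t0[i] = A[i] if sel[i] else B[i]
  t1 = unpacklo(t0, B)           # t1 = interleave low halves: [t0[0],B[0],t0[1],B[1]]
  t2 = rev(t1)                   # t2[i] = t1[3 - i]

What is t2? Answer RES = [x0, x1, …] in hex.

t0 = [0xe2, 0x69, 0xfd, 0x21]
t1 = [0xe2, 0x9d, 0x69, 0x2f]
t2 = [0x2f, 0x69, 0x9d, 0xe2]

RES = [ 0x2f  0x69  0x9d  0xe2 ]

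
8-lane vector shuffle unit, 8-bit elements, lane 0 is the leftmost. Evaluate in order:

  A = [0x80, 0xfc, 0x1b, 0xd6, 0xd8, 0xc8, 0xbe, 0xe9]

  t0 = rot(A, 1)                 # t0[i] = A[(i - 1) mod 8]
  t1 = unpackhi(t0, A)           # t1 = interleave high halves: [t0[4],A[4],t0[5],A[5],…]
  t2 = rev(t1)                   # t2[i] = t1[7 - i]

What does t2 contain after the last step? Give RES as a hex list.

RES = [0xe9, 0xbe, 0xbe, 0xc8, 0xc8, 0xd8, 0xd8, 0xd6]

  t0: e9 80 fc 1b d6 d8 c8 be
  t1: d6 d8 d8 c8 c8 be be e9
  t2: e9 be be c8 c8 d8 d8 d6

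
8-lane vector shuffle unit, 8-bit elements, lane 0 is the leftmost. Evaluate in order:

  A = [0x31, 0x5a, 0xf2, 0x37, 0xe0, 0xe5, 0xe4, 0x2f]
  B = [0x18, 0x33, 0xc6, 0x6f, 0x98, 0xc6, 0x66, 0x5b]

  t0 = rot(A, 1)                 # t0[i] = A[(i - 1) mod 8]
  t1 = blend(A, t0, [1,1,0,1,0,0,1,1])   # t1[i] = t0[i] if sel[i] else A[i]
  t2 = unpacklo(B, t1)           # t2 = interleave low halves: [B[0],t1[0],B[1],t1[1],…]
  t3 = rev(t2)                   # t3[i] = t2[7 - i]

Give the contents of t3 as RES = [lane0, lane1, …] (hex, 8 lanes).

→ t0 |2f|31|5a|f2|37|e0|e5|e4|
→ t1 |2f|31|f2|f2|e0|e5|e5|e4|
→ t2 |18|2f|33|31|c6|f2|6f|f2|
→ t3 |f2|6f|f2|c6|31|33|2f|18|

RES = [ 0xf2  0x6f  0xf2  0xc6  0x31  0x33  0x2f  0x18 ]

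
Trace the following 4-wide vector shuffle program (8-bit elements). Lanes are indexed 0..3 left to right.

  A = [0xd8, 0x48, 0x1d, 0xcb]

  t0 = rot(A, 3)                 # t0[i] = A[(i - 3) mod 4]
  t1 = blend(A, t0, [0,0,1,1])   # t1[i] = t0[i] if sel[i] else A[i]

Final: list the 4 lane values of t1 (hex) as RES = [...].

RES = [ 0xd8  0x48  0xcb  0xd8 ]

→ t0 |48|1d|cb|d8|
→ t1 |d8|48|cb|d8|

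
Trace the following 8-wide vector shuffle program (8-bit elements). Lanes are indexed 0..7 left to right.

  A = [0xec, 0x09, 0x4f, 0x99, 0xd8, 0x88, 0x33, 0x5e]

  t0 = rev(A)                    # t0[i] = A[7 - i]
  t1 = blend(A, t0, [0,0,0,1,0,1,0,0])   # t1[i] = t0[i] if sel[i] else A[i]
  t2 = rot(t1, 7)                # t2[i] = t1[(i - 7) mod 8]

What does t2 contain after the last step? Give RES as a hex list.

  t0: 5e 33 88 d8 99 4f 09 ec
  t1: ec 09 4f d8 d8 4f 33 5e
  t2: 09 4f d8 d8 4f 33 5e ec

RES = [0x09, 0x4f, 0xd8, 0xd8, 0x4f, 0x33, 0x5e, 0xec]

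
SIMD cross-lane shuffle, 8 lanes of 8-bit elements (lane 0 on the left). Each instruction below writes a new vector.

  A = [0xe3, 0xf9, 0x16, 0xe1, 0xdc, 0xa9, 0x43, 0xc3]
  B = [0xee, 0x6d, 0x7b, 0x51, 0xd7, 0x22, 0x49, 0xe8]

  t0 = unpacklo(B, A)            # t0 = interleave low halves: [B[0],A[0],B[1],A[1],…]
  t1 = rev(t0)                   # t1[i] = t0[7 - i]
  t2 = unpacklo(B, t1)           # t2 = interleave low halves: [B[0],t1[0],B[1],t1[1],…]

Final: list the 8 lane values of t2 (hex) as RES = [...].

RES = [ 0xee  0xe1  0x6d  0x51  0x7b  0x16  0x51  0x7b ]

t0 = [0xee, 0xe3, 0x6d, 0xf9, 0x7b, 0x16, 0x51, 0xe1]
t1 = [0xe1, 0x51, 0x16, 0x7b, 0xf9, 0x6d, 0xe3, 0xee]
t2 = [0xee, 0xe1, 0x6d, 0x51, 0x7b, 0x16, 0x51, 0x7b]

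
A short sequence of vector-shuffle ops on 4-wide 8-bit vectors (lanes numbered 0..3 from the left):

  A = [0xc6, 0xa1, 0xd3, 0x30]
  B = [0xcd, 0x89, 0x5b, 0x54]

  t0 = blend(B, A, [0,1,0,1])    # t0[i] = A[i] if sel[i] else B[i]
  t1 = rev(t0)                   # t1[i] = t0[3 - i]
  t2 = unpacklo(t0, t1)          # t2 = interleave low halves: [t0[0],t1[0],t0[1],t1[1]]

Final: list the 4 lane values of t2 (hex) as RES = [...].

  t0: cd a1 5b 30
  t1: 30 5b a1 cd
  t2: cd 30 a1 5b

RES = [0xcd, 0x30, 0xa1, 0x5b]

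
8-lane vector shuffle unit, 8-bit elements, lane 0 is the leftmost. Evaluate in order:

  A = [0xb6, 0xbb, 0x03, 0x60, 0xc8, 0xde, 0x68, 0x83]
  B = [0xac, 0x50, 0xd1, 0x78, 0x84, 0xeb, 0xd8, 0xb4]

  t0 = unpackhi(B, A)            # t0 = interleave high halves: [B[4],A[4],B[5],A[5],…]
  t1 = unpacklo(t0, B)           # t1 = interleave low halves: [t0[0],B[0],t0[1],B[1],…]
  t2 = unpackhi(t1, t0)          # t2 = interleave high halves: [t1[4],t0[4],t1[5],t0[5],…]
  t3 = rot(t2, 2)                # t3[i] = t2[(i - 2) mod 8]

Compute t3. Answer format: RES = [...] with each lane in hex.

→ t0 |84|c8|eb|de|d8|68|b4|83|
→ t1 |84|ac|c8|50|eb|d1|de|78|
→ t2 |eb|d8|d1|68|de|b4|78|83|
→ t3 |78|83|eb|d8|d1|68|de|b4|

RES = [0x78, 0x83, 0xeb, 0xd8, 0xd1, 0x68, 0xde, 0xb4]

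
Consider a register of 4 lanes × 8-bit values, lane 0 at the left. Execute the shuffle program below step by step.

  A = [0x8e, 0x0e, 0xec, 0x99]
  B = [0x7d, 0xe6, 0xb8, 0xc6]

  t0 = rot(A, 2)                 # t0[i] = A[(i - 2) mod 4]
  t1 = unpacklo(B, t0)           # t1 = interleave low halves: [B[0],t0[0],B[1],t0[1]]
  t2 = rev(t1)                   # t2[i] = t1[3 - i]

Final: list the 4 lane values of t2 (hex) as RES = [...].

→ t0 |ec|99|8e|0e|
→ t1 |7d|ec|e6|99|
→ t2 |99|e6|ec|7d|

RES = [0x99, 0xe6, 0xec, 0x7d]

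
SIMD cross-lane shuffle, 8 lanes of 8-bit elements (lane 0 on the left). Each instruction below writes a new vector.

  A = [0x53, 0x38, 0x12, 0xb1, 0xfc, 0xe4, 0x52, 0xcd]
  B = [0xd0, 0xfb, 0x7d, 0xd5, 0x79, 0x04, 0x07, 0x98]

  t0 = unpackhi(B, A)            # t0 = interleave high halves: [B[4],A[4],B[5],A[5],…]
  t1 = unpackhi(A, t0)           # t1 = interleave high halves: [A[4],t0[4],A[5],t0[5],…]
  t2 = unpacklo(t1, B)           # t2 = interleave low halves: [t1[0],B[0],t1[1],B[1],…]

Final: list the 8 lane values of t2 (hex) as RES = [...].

  t0: 79 fc 04 e4 07 52 98 cd
  t1: fc 07 e4 52 52 98 cd cd
  t2: fc d0 07 fb e4 7d 52 d5

RES = [ 0xfc  0xd0  0x07  0xfb  0xe4  0x7d  0x52  0xd5 ]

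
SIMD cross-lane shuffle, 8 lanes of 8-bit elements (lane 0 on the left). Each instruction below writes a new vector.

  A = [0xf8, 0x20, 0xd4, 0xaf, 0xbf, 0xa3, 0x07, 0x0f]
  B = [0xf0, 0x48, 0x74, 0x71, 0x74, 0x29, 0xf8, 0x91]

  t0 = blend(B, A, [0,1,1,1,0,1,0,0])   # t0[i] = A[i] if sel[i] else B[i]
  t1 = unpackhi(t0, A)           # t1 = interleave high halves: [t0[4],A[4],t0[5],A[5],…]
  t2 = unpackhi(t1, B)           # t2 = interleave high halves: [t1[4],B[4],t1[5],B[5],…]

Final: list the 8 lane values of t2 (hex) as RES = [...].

  t0: f0 20 d4 af 74 a3 f8 91
  t1: 74 bf a3 a3 f8 07 91 0f
  t2: f8 74 07 29 91 f8 0f 91

RES = [ 0xf8  0x74  0x07  0x29  0x91  0xf8  0x0f  0x91 ]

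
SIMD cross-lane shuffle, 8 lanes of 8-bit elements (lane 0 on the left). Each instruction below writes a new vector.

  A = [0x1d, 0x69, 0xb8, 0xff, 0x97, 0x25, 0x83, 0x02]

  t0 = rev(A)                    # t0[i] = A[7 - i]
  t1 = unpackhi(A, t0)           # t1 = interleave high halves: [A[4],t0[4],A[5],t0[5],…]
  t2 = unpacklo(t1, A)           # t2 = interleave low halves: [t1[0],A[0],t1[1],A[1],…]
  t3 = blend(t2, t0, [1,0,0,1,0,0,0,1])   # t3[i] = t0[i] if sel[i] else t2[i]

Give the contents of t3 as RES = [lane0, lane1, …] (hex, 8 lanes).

RES = [0x02, 0x1d, 0xff, 0x97, 0x25, 0xb8, 0xb8, 0x1d]

t0 = [0x02, 0x83, 0x25, 0x97, 0xff, 0xb8, 0x69, 0x1d]
t1 = [0x97, 0xff, 0x25, 0xb8, 0x83, 0x69, 0x02, 0x1d]
t2 = [0x97, 0x1d, 0xff, 0x69, 0x25, 0xb8, 0xb8, 0xff]
t3 = [0x02, 0x1d, 0xff, 0x97, 0x25, 0xb8, 0xb8, 0x1d]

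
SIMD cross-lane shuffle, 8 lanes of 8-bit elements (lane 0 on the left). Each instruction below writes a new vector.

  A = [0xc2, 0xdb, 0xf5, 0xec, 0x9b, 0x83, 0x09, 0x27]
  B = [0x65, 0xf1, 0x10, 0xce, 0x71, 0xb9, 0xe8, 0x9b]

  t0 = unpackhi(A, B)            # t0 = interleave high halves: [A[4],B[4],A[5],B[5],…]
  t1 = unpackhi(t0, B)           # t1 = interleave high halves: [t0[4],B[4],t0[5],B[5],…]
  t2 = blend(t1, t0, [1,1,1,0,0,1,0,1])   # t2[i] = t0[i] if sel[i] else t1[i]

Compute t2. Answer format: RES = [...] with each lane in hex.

→ t0 |9b|71|83|b9|09|e8|27|9b|
→ t1 |09|71|e8|b9|27|e8|9b|9b|
→ t2 |9b|71|83|b9|27|e8|9b|9b|

RES = [ 0x9b  0x71  0x83  0xb9  0x27  0xe8  0x9b  0x9b ]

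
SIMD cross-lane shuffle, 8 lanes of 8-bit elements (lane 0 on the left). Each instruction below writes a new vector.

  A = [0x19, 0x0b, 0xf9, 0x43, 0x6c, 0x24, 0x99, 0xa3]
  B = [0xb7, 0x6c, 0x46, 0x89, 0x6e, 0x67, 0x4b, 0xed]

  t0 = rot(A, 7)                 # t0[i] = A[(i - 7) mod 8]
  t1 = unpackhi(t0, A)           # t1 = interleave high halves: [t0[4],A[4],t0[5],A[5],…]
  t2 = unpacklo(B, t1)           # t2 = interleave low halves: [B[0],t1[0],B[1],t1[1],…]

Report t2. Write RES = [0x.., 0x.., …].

  t0: 0b f9 43 6c 24 99 a3 19
  t1: 24 6c 99 24 a3 99 19 a3
  t2: b7 24 6c 6c 46 99 89 24

RES = [ 0xb7  0x24  0x6c  0x6c  0x46  0x99  0x89  0x24 ]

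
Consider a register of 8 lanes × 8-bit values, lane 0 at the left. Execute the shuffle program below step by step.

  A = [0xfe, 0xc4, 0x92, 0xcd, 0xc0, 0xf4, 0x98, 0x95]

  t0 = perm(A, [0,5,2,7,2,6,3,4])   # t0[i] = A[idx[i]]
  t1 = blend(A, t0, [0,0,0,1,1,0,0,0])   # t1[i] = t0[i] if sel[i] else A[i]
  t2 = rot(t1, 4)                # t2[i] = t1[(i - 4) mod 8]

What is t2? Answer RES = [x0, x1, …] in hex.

t0 = [0xfe, 0xf4, 0x92, 0x95, 0x92, 0x98, 0xcd, 0xc0]
t1 = [0xfe, 0xc4, 0x92, 0x95, 0x92, 0xf4, 0x98, 0x95]
t2 = [0x92, 0xf4, 0x98, 0x95, 0xfe, 0xc4, 0x92, 0x95]

RES = [ 0x92  0xf4  0x98  0x95  0xfe  0xc4  0x92  0x95 ]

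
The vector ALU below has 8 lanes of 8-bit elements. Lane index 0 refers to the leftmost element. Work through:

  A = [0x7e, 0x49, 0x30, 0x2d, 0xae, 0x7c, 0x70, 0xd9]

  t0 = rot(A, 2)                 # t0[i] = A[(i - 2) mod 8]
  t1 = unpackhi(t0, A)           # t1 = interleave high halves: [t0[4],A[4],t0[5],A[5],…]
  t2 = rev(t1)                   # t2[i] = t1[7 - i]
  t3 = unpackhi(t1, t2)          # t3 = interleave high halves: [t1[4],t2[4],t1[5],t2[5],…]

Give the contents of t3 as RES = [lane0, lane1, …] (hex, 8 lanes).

RES = [ 0xae  0x7c  0x70  0x2d  0x7c  0xae  0xd9  0x30 ]

  t0: 70 d9 7e 49 30 2d ae 7c
  t1: 30 ae 2d 7c ae 70 7c d9
  t2: d9 7c 70 ae 7c 2d ae 30
  t3: ae 7c 70 2d 7c ae d9 30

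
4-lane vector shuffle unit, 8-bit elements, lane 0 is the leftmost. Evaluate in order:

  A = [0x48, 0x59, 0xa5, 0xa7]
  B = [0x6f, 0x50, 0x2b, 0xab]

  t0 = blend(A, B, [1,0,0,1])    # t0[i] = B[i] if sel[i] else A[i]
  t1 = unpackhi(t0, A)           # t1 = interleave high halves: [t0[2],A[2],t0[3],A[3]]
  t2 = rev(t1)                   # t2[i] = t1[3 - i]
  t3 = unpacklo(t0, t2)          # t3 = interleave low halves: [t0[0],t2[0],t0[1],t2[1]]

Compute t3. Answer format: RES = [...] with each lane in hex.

→ t0 |6f|59|a5|ab|
→ t1 |a5|a5|ab|a7|
→ t2 |a7|ab|a5|a5|
→ t3 |6f|a7|59|ab|

RES = [0x6f, 0xa7, 0x59, 0xab]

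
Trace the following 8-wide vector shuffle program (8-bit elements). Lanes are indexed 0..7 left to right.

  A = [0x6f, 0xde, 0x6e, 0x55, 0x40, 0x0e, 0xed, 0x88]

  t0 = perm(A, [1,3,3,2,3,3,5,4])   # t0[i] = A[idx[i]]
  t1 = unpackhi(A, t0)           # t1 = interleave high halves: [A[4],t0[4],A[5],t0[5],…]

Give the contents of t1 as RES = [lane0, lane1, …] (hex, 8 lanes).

RES = [ 0x40  0x55  0x0e  0x55  0xed  0x0e  0x88  0x40 ]

t0 = [0xde, 0x55, 0x55, 0x6e, 0x55, 0x55, 0x0e, 0x40]
t1 = [0x40, 0x55, 0x0e, 0x55, 0xed, 0x0e, 0x88, 0x40]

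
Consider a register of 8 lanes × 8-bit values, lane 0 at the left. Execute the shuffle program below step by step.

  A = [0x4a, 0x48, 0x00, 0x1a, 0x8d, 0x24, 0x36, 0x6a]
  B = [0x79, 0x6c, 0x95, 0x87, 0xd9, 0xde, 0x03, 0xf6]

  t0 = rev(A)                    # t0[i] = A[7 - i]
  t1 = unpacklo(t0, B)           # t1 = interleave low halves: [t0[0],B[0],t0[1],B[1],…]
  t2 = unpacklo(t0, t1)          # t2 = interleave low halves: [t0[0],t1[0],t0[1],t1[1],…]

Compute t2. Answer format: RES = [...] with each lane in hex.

  t0: 6a 36 24 8d 1a 00 48 4a
  t1: 6a 79 36 6c 24 95 8d 87
  t2: 6a 6a 36 79 24 36 8d 6c

RES = [ 0x6a  0x6a  0x36  0x79  0x24  0x36  0x8d  0x6c ]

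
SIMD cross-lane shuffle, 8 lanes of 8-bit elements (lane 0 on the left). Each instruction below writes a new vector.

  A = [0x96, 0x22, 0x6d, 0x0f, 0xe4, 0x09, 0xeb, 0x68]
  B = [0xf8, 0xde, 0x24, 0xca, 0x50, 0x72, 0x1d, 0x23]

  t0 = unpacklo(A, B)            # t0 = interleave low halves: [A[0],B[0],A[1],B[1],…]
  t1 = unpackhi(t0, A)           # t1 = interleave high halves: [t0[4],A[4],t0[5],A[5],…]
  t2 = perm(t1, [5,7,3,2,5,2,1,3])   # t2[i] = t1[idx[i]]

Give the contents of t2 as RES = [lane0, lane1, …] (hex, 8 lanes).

RES = [0xeb, 0x68, 0x09, 0x24, 0xeb, 0x24, 0xe4, 0x09]

  t0: 96 f8 22 de 6d 24 0f ca
  t1: 6d e4 24 09 0f eb ca 68
  t2: eb 68 09 24 eb 24 e4 09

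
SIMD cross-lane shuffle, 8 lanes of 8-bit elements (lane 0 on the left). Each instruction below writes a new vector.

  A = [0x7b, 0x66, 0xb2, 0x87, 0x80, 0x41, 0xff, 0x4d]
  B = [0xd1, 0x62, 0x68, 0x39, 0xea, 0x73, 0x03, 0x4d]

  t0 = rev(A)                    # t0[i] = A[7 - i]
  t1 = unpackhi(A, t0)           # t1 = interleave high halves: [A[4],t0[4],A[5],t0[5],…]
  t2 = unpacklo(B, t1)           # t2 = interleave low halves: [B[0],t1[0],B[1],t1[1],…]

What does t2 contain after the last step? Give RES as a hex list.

t0 = [0x4d, 0xff, 0x41, 0x80, 0x87, 0xb2, 0x66, 0x7b]
t1 = [0x80, 0x87, 0x41, 0xb2, 0xff, 0x66, 0x4d, 0x7b]
t2 = [0xd1, 0x80, 0x62, 0x87, 0x68, 0x41, 0x39, 0xb2]

RES = [ 0xd1  0x80  0x62  0x87  0x68  0x41  0x39  0xb2 ]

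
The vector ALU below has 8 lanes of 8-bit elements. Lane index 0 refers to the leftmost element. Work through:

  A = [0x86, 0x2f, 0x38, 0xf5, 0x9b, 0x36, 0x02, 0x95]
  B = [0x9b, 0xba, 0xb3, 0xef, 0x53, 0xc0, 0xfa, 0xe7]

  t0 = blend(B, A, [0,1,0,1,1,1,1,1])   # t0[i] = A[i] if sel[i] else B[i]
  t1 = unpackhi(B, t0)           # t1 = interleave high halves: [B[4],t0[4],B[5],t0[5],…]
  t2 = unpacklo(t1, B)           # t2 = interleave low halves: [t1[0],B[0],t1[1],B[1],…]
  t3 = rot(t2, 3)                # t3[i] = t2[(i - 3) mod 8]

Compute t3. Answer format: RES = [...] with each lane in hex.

→ t0 |9b|2f|b3|f5|9b|36|02|95|
→ t1 |53|9b|c0|36|fa|02|e7|95|
→ t2 |53|9b|9b|ba|c0|b3|36|ef|
→ t3 |b3|36|ef|53|9b|9b|ba|c0|

RES = [0xb3, 0x36, 0xef, 0x53, 0x9b, 0x9b, 0xba, 0xc0]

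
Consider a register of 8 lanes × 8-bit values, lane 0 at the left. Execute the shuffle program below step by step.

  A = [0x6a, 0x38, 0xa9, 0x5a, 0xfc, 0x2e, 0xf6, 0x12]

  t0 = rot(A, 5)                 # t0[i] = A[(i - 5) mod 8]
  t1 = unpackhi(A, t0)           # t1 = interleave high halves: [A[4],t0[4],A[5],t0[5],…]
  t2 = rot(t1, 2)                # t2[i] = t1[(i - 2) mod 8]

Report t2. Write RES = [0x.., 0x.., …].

→ t0 |5a|fc|2e|f6|12|6a|38|a9|
→ t1 |fc|12|2e|6a|f6|38|12|a9|
→ t2 |12|a9|fc|12|2e|6a|f6|38|

RES = [ 0x12  0xa9  0xfc  0x12  0x2e  0x6a  0xf6  0x38 ]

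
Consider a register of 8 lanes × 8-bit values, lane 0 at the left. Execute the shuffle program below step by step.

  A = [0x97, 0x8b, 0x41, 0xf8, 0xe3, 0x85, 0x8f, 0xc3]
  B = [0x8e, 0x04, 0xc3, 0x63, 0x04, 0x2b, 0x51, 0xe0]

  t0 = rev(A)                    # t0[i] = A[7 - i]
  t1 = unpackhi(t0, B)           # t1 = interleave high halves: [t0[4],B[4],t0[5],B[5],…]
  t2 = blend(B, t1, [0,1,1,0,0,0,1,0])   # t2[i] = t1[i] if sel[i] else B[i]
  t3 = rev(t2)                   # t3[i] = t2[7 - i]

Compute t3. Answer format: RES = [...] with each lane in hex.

t0 = [0xc3, 0x8f, 0x85, 0xe3, 0xf8, 0x41, 0x8b, 0x97]
t1 = [0xf8, 0x04, 0x41, 0x2b, 0x8b, 0x51, 0x97, 0xe0]
t2 = [0x8e, 0x04, 0x41, 0x63, 0x04, 0x2b, 0x97, 0xe0]
t3 = [0xe0, 0x97, 0x2b, 0x04, 0x63, 0x41, 0x04, 0x8e]

RES = [ 0xe0  0x97  0x2b  0x04  0x63  0x41  0x04  0x8e ]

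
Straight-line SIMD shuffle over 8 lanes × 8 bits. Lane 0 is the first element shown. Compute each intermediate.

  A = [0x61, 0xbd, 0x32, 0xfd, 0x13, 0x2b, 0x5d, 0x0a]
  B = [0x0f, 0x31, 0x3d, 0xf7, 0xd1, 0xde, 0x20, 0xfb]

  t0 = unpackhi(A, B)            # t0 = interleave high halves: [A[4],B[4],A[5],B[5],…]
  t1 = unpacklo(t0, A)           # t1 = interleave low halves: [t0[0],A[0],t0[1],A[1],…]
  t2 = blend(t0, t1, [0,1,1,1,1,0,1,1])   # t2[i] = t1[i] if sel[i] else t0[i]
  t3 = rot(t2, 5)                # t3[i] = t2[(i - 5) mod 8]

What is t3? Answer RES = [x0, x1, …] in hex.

RES = [ 0xbd  0x2b  0x20  0xde  0xfd  0x13  0x61  0xd1 ]

t0 = [0x13, 0xd1, 0x2b, 0xde, 0x5d, 0x20, 0x0a, 0xfb]
t1 = [0x13, 0x61, 0xd1, 0xbd, 0x2b, 0x32, 0xde, 0xfd]
t2 = [0x13, 0x61, 0xd1, 0xbd, 0x2b, 0x20, 0xde, 0xfd]
t3 = [0xbd, 0x2b, 0x20, 0xde, 0xfd, 0x13, 0x61, 0xd1]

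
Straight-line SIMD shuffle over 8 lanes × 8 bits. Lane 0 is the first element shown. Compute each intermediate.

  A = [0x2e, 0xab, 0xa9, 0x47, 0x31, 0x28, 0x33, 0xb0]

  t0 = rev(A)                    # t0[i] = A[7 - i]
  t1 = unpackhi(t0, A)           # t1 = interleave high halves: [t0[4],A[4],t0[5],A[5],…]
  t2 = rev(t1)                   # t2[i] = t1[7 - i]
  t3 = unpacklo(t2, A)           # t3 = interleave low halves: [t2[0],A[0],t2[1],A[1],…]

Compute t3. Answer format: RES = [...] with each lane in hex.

  t0: b0 33 28 31 47 a9 ab 2e
  t1: 47 31 a9 28 ab 33 2e b0
  t2: b0 2e 33 ab 28 a9 31 47
  t3: b0 2e 2e ab 33 a9 ab 47

RES = [0xb0, 0x2e, 0x2e, 0xab, 0x33, 0xa9, 0xab, 0x47]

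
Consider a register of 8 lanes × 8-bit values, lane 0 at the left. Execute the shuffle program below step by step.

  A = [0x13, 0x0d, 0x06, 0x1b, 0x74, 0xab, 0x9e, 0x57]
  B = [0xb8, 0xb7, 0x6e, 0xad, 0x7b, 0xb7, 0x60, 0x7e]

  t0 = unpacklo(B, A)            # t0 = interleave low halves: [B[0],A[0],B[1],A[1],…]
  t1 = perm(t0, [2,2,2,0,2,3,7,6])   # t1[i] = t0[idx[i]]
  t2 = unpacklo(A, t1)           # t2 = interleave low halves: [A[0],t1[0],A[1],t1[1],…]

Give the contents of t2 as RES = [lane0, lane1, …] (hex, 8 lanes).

t0 = [0xb8, 0x13, 0xb7, 0x0d, 0x6e, 0x06, 0xad, 0x1b]
t1 = [0xb7, 0xb7, 0xb7, 0xb8, 0xb7, 0x0d, 0x1b, 0xad]
t2 = [0x13, 0xb7, 0x0d, 0xb7, 0x06, 0xb7, 0x1b, 0xb8]

RES = [0x13, 0xb7, 0x0d, 0xb7, 0x06, 0xb7, 0x1b, 0xb8]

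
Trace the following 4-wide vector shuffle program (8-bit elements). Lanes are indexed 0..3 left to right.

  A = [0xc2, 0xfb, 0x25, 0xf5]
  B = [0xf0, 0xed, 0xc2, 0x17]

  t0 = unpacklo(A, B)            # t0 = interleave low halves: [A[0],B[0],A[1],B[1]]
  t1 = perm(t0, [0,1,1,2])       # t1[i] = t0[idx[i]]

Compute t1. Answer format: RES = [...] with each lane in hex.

RES = [0xc2, 0xf0, 0xf0, 0xfb]

t0 = [0xc2, 0xf0, 0xfb, 0xed]
t1 = [0xc2, 0xf0, 0xf0, 0xfb]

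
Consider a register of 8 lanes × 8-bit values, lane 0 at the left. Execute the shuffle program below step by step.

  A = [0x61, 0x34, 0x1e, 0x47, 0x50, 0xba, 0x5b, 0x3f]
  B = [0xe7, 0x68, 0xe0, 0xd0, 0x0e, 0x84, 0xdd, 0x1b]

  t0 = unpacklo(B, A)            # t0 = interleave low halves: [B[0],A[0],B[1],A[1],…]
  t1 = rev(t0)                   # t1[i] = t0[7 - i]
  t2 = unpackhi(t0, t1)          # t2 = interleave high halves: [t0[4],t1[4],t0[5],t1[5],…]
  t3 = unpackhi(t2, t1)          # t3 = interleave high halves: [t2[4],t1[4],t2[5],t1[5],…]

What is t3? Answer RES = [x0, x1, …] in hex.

RES = [ 0xd0  0x34  0x61  0x68  0x47  0x61  0xe7  0xe7 ]

  t0: e7 61 68 34 e0 1e d0 47
  t1: 47 d0 1e e0 34 68 61 e7
  t2: e0 34 1e 68 d0 61 47 e7
  t3: d0 34 61 68 47 61 e7 e7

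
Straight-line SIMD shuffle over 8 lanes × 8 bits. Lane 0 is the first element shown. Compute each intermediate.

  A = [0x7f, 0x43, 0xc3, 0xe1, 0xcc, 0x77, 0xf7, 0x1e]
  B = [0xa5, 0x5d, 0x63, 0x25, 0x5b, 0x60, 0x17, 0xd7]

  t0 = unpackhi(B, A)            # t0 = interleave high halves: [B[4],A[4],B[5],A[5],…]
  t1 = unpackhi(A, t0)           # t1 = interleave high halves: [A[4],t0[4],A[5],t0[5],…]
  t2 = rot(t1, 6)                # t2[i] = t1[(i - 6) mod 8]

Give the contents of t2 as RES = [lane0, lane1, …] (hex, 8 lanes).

RES = [ 0x77  0xf7  0xf7  0xd7  0x1e  0x1e  0xcc  0x17 ]

t0 = [0x5b, 0xcc, 0x60, 0x77, 0x17, 0xf7, 0xd7, 0x1e]
t1 = [0xcc, 0x17, 0x77, 0xf7, 0xf7, 0xd7, 0x1e, 0x1e]
t2 = [0x77, 0xf7, 0xf7, 0xd7, 0x1e, 0x1e, 0xcc, 0x17]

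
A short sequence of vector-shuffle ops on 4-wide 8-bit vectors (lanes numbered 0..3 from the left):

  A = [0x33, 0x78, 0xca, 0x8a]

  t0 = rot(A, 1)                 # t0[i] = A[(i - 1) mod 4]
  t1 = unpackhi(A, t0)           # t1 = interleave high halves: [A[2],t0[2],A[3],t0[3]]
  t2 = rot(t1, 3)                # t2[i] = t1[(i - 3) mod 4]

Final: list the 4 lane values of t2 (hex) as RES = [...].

RES = [ 0x78  0x8a  0xca  0xca ]

  t0: 8a 33 78 ca
  t1: ca 78 8a ca
  t2: 78 8a ca ca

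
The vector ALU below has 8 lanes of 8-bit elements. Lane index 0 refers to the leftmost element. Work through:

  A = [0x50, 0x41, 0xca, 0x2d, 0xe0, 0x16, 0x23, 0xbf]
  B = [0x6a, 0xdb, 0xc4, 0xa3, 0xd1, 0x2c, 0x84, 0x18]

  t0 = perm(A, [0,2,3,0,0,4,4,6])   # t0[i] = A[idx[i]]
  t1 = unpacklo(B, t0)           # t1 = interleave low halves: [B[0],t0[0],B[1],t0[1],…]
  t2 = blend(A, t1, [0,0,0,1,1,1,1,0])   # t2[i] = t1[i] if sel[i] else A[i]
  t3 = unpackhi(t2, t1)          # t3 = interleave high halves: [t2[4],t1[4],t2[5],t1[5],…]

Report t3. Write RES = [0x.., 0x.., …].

→ t0 |50|ca|2d|50|50|e0|e0|23|
→ t1 |6a|50|db|ca|c4|2d|a3|50|
→ t2 |50|41|ca|ca|c4|2d|a3|bf|
→ t3 |c4|c4|2d|2d|a3|a3|bf|50|

RES = [ 0xc4  0xc4  0x2d  0x2d  0xa3  0xa3  0xbf  0x50 ]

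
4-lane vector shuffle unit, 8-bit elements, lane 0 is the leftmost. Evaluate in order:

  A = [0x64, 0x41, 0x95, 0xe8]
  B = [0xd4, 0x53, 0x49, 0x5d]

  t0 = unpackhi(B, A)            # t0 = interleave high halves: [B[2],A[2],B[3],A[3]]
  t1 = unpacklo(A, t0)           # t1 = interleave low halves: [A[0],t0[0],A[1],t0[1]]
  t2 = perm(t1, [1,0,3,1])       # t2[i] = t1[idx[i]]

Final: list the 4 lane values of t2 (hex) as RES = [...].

  t0: 49 95 5d e8
  t1: 64 49 41 95
  t2: 49 64 95 49

RES = [ 0x49  0x64  0x95  0x49 ]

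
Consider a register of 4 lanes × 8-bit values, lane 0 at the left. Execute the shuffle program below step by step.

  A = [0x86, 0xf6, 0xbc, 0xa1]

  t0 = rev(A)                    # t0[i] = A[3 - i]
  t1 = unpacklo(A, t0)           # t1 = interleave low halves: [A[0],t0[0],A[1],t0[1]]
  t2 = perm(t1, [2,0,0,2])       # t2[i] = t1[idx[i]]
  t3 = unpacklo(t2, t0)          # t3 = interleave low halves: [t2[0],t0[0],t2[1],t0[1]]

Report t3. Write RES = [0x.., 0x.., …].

RES = [0xf6, 0xa1, 0x86, 0xbc]

  t0: a1 bc f6 86
  t1: 86 a1 f6 bc
  t2: f6 86 86 f6
  t3: f6 a1 86 bc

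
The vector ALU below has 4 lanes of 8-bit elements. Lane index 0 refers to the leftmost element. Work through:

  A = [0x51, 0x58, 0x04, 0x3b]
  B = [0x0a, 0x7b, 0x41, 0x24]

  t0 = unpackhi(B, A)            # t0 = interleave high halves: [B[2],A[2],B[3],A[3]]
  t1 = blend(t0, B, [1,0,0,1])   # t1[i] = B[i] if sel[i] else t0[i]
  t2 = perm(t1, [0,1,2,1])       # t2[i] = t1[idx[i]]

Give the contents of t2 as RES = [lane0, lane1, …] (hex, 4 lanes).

t0 = [0x41, 0x04, 0x24, 0x3b]
t1 = [0x0a, 0x04, 0x24, 0x24]
t2 = [0x0a, 0x04, 0x24, 0x04]

RES = [ 0x0a  0x04  0x24  0x04 ]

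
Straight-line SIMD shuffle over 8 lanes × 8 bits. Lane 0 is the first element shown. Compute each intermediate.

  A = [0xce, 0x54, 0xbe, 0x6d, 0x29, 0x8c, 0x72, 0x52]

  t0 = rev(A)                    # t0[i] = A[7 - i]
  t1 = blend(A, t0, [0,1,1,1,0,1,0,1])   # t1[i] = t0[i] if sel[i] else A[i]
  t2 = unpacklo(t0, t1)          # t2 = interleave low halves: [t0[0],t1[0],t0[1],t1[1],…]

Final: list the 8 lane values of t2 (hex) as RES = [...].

→ t0 |52|72|8c|29|6d|be|54|ce|
→ t1 |ce|72|8c|29|29|be|72|ce|
→ t2 |52|ce|72|72|8c|8c|29|29|

RES = [ 0x52  0xce  0x72  0x72  0x8c  0x8c  0x29  0x29 ]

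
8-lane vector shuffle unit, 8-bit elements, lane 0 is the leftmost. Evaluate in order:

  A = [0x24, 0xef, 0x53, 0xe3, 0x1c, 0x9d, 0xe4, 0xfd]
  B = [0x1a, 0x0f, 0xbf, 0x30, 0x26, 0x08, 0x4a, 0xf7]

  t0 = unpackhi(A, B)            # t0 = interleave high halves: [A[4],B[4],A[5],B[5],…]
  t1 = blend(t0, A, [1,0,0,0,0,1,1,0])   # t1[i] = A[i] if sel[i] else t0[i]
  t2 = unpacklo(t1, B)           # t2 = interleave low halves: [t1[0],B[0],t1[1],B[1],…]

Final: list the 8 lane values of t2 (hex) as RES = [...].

→ t0 |1c|26|9d|08|e4|4a|fd|f7|
→ t1 |24|26|9d|08|e4|9d|e4|f7|
→ t2 |24|1a|26|0f|9d|bf|08|30|

RES = [ 0x24  0x1a  0x26  0x0f  0x9d  0xbf  0x08  0x30 ]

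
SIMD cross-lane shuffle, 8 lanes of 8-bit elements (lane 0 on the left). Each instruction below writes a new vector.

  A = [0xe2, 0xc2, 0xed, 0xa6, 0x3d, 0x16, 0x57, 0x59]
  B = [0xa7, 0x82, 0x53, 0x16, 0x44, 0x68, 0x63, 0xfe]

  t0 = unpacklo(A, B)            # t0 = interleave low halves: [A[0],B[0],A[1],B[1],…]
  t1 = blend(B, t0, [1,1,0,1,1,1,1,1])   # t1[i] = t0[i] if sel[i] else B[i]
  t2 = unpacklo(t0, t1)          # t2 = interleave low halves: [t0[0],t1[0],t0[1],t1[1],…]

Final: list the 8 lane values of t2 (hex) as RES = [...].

RES = [ 0xe2  0xe2  0xa7  0xa7  0xc2  0x53  0x82  0x82 ]

t0 = [0xe2, 0xa7, 0xc2, 0x82, 0xed, 0x53, 0xa6, 0x16]
t1 = [0xe2, 0xa7, 0x53, 0x82, 0xed, 0x53, 0xa6, 0x16]
t2 = [0xe2, 0xe2, 0xa7, 0xa7, 0xc2, 0x53, 0x82, 0x82]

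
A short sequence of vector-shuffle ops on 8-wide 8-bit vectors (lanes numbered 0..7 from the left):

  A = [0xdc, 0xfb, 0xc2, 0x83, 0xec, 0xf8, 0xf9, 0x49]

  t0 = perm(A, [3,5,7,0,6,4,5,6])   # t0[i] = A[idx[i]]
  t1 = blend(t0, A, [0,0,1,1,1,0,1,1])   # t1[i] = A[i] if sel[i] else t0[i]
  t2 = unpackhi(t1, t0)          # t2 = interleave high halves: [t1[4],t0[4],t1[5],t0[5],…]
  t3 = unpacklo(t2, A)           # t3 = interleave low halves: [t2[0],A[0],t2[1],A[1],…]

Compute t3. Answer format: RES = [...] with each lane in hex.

→ t0 |83|f8|49|dc|f9|ec|f8|f9|
→ t1 |83|f8|c2|83|ec|ec|f9|49|
→ t2 |ec|f9|ec|ec|f9|f8|49|f9|
→ t3 |ec|dc|f9|fb|ec|c2|ec|83|

RES = [0xec, 0xdc, 0xf9, 0xfb, 0xec, 0xc2, 0xec, 0x83]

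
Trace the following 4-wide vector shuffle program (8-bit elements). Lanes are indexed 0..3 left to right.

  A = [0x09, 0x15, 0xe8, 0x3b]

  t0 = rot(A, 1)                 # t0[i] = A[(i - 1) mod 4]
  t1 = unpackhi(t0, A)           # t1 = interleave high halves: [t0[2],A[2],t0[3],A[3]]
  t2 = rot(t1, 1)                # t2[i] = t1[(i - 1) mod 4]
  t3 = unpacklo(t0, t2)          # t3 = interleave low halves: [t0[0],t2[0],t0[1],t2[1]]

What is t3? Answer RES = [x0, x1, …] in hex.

RES = [ 0x3b  0x3b  0x09  0x15 ]

→ t0 |3b|09|15|e8|
→ t1 |15|e8|e8|3b|
→ t2 |3b|15|e8|e8|
→ t3 |3b|3b|09|15|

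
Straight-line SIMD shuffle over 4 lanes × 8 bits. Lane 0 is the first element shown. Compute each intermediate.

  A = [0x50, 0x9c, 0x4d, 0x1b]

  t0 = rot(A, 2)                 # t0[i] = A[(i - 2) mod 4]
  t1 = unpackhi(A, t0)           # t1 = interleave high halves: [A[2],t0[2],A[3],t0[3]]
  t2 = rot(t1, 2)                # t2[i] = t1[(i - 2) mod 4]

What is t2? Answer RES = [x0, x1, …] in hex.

→ t0 |4d|1b|50|9c|
→ t1 |4d|50|1b|9c|
→ t2 |1b|9c|4d|50|

RES = [0x1b, 0x9c, 0x4d, 0x50]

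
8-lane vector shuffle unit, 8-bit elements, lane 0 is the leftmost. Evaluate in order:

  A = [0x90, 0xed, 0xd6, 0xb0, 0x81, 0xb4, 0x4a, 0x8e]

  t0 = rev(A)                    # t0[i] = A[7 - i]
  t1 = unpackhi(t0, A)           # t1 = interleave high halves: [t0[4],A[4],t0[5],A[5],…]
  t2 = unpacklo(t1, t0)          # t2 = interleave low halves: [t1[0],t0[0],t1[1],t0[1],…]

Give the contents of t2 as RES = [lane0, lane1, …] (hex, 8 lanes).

  t0: 8e 4a b4 81 b0 d6 ed 90
  t1: b0 81 d6 b4 ed 4a 90 8e
  t2: b0 8e 81 4a d6 b4 b4 81

RES = [ 0xb0  0x8e  0x81  0x4a  0xd6  0xb4  0xb4  0x81 ]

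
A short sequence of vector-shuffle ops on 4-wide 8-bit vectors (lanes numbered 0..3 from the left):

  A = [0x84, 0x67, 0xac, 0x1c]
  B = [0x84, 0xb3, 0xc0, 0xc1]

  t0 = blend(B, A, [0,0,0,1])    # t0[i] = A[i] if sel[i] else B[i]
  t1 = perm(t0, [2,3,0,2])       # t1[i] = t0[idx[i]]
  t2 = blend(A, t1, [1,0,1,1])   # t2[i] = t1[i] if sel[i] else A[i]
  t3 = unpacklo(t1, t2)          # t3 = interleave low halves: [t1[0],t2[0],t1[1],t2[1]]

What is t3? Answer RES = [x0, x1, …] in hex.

  t0: 84 b3 c0 1c
  t1: c0 1c 84 c0
  t2: c0 67 84 c0
  t3: c0 c0 1c 67

RES = [0xc0, 0xc0, 0x1c, 0x67]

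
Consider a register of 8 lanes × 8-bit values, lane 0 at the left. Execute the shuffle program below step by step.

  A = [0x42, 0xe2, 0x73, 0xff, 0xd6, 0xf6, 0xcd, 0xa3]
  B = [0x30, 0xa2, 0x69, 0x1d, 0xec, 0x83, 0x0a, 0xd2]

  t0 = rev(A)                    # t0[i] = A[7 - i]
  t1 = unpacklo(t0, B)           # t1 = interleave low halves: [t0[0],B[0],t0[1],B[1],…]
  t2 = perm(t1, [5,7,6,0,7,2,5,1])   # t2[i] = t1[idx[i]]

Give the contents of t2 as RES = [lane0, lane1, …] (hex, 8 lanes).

→ t0 |a3|cd|f6|d6|ff|73|e2|42|
→ t1 |a3|30|cd|a2|f6|69|d6|1d|
→ t2 |69|1d|d6|a3|1d|cd|69|30|

RES = [0x69, 0x1d, 0xd6, 0xa3, 0x1d, 0xcd, 0x69, 0x30]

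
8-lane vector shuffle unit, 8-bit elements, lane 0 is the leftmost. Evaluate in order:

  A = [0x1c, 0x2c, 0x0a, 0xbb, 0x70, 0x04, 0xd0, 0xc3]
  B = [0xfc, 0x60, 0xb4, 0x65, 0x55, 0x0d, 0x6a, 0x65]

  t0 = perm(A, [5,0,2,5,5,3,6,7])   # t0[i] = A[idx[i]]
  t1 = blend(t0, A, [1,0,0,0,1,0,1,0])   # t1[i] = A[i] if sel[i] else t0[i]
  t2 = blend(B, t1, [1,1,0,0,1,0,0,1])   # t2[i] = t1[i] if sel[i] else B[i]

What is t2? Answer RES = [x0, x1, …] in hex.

RES = [0x1c, 0x1c, 0xb4, 0x65, 0x70, 0x0d, 0x6a, 0xc3]

t0 = [0x04, 0x1c, 0x0a, 0x04, 0x04, 0xbb, 0xd0, 0xc3]
t1 = [0x1c, 0x1c, 0x0a, 0x04, 0x70, 0xbb, 0xd0, 0xc3]
t2 = [0x1c, 0x1c, 0xb4, 0x65, 0x70, 0x0d, 0x6a, 0xc3]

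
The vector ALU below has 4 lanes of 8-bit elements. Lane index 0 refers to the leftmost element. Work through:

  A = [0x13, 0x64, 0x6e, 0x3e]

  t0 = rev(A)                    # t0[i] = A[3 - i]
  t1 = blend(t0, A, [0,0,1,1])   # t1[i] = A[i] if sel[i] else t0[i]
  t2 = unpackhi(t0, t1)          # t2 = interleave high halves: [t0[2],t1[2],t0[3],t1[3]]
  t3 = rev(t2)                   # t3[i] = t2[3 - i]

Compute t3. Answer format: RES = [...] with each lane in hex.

→ t0 |3e|6e|64|13|
→ t1 |3e|6e|6e|3e|
→ t2 |64|6e|13|3e|
→ t3 |3e|13|6e|64|

RES = [0x3e, 0x13, 0x6e, 0x64]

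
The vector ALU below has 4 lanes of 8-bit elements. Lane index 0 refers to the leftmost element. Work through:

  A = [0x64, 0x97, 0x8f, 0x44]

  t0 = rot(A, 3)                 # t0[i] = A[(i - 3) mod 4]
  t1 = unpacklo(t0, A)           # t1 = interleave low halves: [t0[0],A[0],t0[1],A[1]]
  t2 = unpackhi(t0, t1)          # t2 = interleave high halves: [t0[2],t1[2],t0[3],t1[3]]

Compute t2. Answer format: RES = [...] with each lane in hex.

RES = [ 0x44  0x8f  0x64  0x97 ]

  t0: 97 8f 44 64
  t1: 97 64 8f 97
  t2: 44 8f 64 97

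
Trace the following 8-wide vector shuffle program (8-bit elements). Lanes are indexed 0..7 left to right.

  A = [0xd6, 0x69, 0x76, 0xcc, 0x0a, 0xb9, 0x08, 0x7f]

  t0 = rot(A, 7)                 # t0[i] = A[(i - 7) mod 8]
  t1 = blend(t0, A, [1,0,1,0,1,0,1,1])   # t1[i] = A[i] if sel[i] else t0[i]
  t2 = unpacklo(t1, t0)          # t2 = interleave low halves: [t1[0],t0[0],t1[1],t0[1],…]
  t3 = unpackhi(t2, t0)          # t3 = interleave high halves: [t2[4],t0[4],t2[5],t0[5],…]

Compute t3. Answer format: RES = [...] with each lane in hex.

t0 = [0x69, 0x76, 0xcc, 0x0a, 0xb9, 0x08, 0x7f, 0xd6]
t1 = [0xd6, 0x76, 0x76, 0x0a, 0x0a, 0x08, 0x08, 0x7f]
t2 = [0xd6, 0x69, 0x76, 0x76, 0x76, 0xcc, 0x0a, 0x0a]
t3 = [0x76, 0xb9, 0xcc, 0x08, 0x0a, 0x7f, 0x0a, 0xd6]

RES = [ 0x76  0xb9  0xcc  0x08  0x0a  0x7f  0x0a  0xd6 ]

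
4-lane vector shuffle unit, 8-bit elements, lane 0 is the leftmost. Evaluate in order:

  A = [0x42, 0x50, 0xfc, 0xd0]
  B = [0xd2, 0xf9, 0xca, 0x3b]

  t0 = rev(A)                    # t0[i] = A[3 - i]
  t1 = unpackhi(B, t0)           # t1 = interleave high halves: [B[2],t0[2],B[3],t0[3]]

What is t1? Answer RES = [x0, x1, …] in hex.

→ t0 |d0|fc|50|42|
→ t1 |ca|50|3b|42|

RES = [0xca, 0x50, 0x3b, 0x42]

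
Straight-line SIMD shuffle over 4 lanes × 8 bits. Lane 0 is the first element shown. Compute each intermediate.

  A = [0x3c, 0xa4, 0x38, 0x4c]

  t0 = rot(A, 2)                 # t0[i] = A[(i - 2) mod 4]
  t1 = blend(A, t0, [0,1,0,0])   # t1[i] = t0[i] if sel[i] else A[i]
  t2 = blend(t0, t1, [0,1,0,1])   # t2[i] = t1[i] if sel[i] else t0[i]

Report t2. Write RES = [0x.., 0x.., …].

RES = [ 0x38  0x4c  0x3c  0x4c ]

t0 = [0x38, 0x4c, 0x3c, 0xa4]
t1 = [0x3c, 0x4c, 0x38, 0x4c]
t2 = [0x38, 0x4c, 0x3c, 0x4c]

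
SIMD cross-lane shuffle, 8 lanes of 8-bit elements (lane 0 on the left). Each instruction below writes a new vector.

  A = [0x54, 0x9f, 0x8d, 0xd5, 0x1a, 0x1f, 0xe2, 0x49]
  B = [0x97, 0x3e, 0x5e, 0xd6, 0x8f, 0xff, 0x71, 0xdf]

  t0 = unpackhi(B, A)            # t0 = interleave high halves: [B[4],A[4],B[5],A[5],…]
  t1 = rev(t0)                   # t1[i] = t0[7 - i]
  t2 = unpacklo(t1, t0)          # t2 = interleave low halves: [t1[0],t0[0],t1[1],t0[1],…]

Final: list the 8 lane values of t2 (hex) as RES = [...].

  t0: 8f 1a ff 1f 71 e2 df 49
  t1: 49 df e2 71 1f ff 1a 8f
  t2: 49 8f df 1a e2 ff 71 1f

RES = [ 0x49  0x8f  0xdf  0x1a  0xe2  0xff  0x71  0x1f ]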